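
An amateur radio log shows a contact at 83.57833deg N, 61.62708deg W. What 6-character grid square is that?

FR93en

Add 180° to longitude and 90° to latitude: 118.3729, 173.5783.
Field (20°×10°, letters A–R): lon ⌊118.3729/20⌋ = 5 → F; lat ⌊173.5783/10⌋ = 17 → R.
Square (2°×1°, digits 0–9): lon ⌊18.3729/2⌋ = 9; lat ⌊3.5783/1⌋ = 3.
Subsquare (5′×2.5′, letters a–x): lon ⌊0.3729/0.0833333⌋ = 4 → e; lat ⌊0.5783/0.0416667⌋ = 13 → n.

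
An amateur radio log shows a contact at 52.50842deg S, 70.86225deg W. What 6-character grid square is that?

FD47nl

Add 180° to longitude and 90° to latitude: 109.1377, 37.4916.
Field: lon ⌊109.1377/20⌋ = 5 → F; lat ⌊37.4916/10⌋ = 3 → D.
Square: lon ⌊9.1377/2⌋ = 4; lat ⌊7.4916/1⌋ = 7.
Subsquare: lon ⌊1.1377/0.0833333⌋ = 13 → n; lat ⌊0.4916/0.0416667⌋ = 11 → l.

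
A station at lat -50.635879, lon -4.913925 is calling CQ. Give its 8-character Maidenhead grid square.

Add 180° to longitude and 90° to latitude: 175.08607, 39.36412.
Field: lon ⌊175.08607/20⌋ = 8 → I; lat ⌊39.36412/10⌋ = 3 → D.
Square: lon ⌊15.08607/2⌋ = 7; lat ⌊9.36412/1⌋ = 9.
Subsquare: lon ⌊1.08607/0.0833333⌋ = 13 → n; lat ⌊0.36412/0.0416667⌋ = 8 → i.
Extended square: lon ⌊0.00274/0.00833333⌋ = 0; lat ⌊0.03079/0.00416667⌋ = 7.

ID79ni07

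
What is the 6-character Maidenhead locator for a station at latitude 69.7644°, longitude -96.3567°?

Add 180° to longitude and 90° to latitude: 83.6433, 159.7644.
Field: 83.6433/20 → 4 → E, 159.7644/10 → 15 → P; chars EP.
Square: 3.6433/2 → 1, 9.7644/1 → 9; chars 19.
Subsquare: 1.6433/0.0833333 → 19 → t, 0.7644/0.0416667 → 18 → s; chars ts.

EP19ts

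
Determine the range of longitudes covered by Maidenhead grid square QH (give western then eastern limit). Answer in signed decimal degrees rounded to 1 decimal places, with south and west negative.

140.0, 160.0

Field Q=16, H=7: +16·20° lon, +7·10° lat → SW at lon 140°, lat -20°.
Cell spans 20° lon × 10° lat.
west 140.0, east 160.0.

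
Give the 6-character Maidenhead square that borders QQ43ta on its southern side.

QQ42tx

Latitude subsquare a = 0; −1 → -1, wraps to 23 = x, carry into square.
Latitude square 3; −1 → 2.
The longitude characters are unchanged.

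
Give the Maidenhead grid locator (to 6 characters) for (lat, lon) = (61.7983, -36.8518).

Shift to the Maidenhead origin (180°W, 90°S): lon 143.1482, lat 151.7983.
Field: lon ⌊143.1482/20⌋ = 7 → H; lat ⌊151.7983/10⌋ = 15 → P.
Square: lon ⌊3.1482/2⌋ = 1; lat ⌊1.7983/1⌋ = 1.
Subsquare: lon ⌊1.1482/0.0833333⌋ = 13 → n; lat ⌊0.7983/0.0416667⌋ = 19 → t.

HP11nt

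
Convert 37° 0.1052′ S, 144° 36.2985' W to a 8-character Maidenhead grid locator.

Add 180° to longitude and 90° to latitude: 35.39503, 52.99825.
Field (20°×10°, letters A–R): lon ⌊35.39503/20⌋ = 1 → B; lat ⌊52.99825/10⌋ = 5 → F.
Square (2°×1°, digits 0–9): lon ⌊15.39503/2⌋ = 7; lat ⌊2.99825/1⌋ = 2.
Subsquare (5′×2.5′, letters a–x): lon ⌊1.39503/0.0833333⌋ = 16 → q; lat ⌊0.99825/0.0416667⌋ = 23 → x.
Extended square (30″×15″, digits 0–9): lon ⌊0.06169/0.00833333⌋ = 7; lat ⌊0.03991/0.00416667⌋ = 9.

BF72qx79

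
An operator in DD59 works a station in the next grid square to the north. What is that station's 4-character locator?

Latitude square 9; +1 → 10, wraps to 0, carry into field.
Latitude field D = 3; +1 → 4 = E.
The longitude characters are unchanged.

DE50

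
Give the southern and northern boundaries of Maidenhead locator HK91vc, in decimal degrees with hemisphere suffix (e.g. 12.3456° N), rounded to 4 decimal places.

11.0833° N, 11.1250° N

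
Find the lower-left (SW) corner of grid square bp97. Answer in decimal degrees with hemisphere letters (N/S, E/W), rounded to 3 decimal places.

67.000° N, 142.000° W

Field B=1, P=15: +1·20° lon, +15·10° lat → SW at lon -160°, lat 60°.
Square 9, 7: +9·2° lon, +7·1° lat → SW at lon -142°, lat 67°.
latitude 67.000° N, longitude 142.000° W.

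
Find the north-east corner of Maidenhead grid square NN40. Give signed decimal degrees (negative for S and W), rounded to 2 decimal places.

41.00, 90.00

Field N=13, N=13: +13·20° lon, +13·10° lat → SW at lon 80°, lat 40°.
Square 4, 0: +4·2° lon, +0·1° lat → SW at lon 88°, lat 40°.
Cell spans 2° lon × 1° lat. NE corner is SW corner plus one full cell.
latitude 41.00, longitude 90.00.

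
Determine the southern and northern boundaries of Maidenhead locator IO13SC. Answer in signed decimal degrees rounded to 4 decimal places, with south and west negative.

Field I=8, O=14: +8·20° lon, +14·10° lat → SW at lon -20°, lat 50°.
Square 1, 3: +1·2° lon, +3·1° lat → SW at lon -18°, lat 53°.
Subsquare s=18, c=2: +18·0.0833333° lon, +2·0.0416667° lat → SW at lon -16.5°, lat 53.0833°.
Cell spans 0.0833333° lon × 0.0416667° lat.
south 53.0833, north 53.1250.

53.0833, 53.1250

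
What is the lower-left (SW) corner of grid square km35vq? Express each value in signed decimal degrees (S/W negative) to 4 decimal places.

Field K=10, M=12: +10·20° lon, +12·10° lat → SW at lon 20°, lat 30°.
Square 3, 5: +3·2° lon, +5·1° lat → SW at lon 26°, lat 35°.
Subsquare v=21, q=16: +21·0.0833333° lon, +16·0.0416667° lat → SW at lon 27.75°, lat 35.6667°.
latitude 35.6667, longitude 27.7500.

35.6667, 27.7500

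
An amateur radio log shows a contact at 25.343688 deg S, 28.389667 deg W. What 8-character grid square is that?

HG54tp37

Add 180° to longitude and 90° to latitude: 151.61033, 64.65631.
Field (20°×10°, letters A–R): lon ⌊151.61033/20⌋ = 7 → H; lat ⌊64.65631/10⌋ = 6 → G.
Square (2°×1°, digits 0–9): lon ⌊11.61033/2⌋ = 5; lat ⌊4.65631/1⌋ = 4.
Subsquare (5′×2.5′, letters a–x): lon ⌊1.61033/0.0833333⌋ = 19 → t; lat ⌊0.65631/0.0416667⌋ = 15 → p.
Extended square (30″×15″, digits 0–9): lon ⌊0.02700/0.00833333⌋ = 3; lat ⌊0.03131/0.00416667⌋ = 7.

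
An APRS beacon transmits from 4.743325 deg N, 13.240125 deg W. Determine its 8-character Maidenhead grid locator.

IJ34jr18

Shift to the Maidenhead origin (180°W, 90°S): lon 166.75987, lat 94.74332.
Field (20°×10°, letters A–R): 166.75987/20 → 8 → I, 94.74332/10 → 9 → J; chars IJ.
Square (2°×1°, digits 0–9): 6.75987/2 → 3, 4.74332/1 → 4; chars 34.
Subsquare (5′×2.5′, letters a–x): 0.75987/0.0833333 → 9 → j, 0.74332/0.0416667 → 17 → r; chars jr.
Extended square (30″×15″, digits 0–9): 0.00987/0.00833333 → 1, 0.03499/0.00416667 → 8; chars 18.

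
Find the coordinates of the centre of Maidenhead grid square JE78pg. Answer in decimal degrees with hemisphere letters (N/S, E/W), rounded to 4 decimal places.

41.7292° S, 15.2917° E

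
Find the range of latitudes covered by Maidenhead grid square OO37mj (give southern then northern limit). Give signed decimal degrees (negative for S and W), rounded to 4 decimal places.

57.3750, 57.4167

Field O=14, O=14: +14·20° lon, +14·10° lat → SW at lon 100°, lat 50°.
Square 3, 7: +3·2° lon, +7·1° lat → SW at lon 106°, lat 57°.
Subsquare m=12, j=9: +12·0.0833333° lon, +9·0.0416667° lat → SW at lon 107°, lat 57.375°.
Cell spans 0.0833333° lon × 0.0416667° lat.
south 57.3750, north 57.4167.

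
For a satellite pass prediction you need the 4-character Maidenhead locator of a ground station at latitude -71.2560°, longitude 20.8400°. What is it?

KB08

Add 180° to longitude and 90° to latitude: 200.84, 18.74.
Field: lon ⌊200.84/20⌋ = 10 → K; lat ⌊18.74/10⌋ = 1 → B.
Square: lon ⌊0.84/2⌋ = 0; lat ⌊8.74/1⌋ = 8.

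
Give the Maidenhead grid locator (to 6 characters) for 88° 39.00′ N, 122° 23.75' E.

Offset from 180°W / 90°S: lon 302.3958°, lat 178.6500°.
Field: lon ⌊302.3958/20⌋ = 15 → P; lat ⌊178.6500/10⌋ = 17 → R.
Square: lon ⌊2.3958/2⌋ = 1; lat ⌊8.6500/1⌋ = 8.
Subsquare: lon ⌊0.3958/0.0833333⌋ = 4 → e; lat ⌊0.6500/0.0416667⌋ = 15 → p.

PR18ep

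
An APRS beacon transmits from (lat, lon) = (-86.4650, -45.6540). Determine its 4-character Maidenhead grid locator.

Add 180° to longitude and 90° to latitude: 134.35, 3.53.
Field: lon ⌊134.35/20⌋ = 6 → G; lat ⌊3.53/10⌋ = 0 → A.
Square: lon ⌊14.35/2⌋ = 7; lat ⌊3.53/1⌋ = 3.

GA73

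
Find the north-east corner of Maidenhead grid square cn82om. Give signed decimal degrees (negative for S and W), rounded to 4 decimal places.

Field C=2, N=13: +2·20° lon, +13·10° lat → SW at lon -140°, lat 40°.
Square 8, 2: +8·2° lon, +2·1° lat → SW at lon -124°, lat 42°.
Subsquare o=14, m=12: +14·0.0833333° lon, +12·0.0416667° lat → SW at lon -122.833°, lat 42.5°.
Cell spans 0.0833333° lon × 0.0416667° lat. NE corner is SW corner plus one full cell.
latitude 42.5417, longitude -122.7500.

42.5417, -122.7500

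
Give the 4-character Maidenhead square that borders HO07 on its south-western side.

GO96

Longitude square 0; −1 → -1, wraps to 9, carry into field.
Longitude field H = 7; −1 → 6 = G.
Latitude square 7; −1 → 6.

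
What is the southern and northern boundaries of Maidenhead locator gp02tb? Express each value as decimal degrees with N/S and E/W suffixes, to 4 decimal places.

62.0417° N, 62.0833° N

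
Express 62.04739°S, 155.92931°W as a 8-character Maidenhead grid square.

BC27aw88

Offset from 180°W / 90°S: lon 24.07069°, lat 27.95261°.
Field: lon ⌊24.07069/20⌋ = 1 → B; lat ⌊27.95261/10⌋ = 2 → C.
Square: lon ⌊4.07069/2⌋ = 2; lat ⌊7.95261/1⌋ = 7.
Subsquare: lon ⌊0.07069/0.0833333⌋ = 0 → a; lat ⌊0.95261/0.0416667⌋ = 22 → w.
Extended square: lon ⌊0.07069/0.00833333⌋ = 8; lat ⌊0.03594/0.00416667⌋ = 8.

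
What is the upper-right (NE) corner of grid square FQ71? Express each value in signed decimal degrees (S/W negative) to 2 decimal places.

72.00, -64.00

Field F=5, Q=16: +5·20° lon, +16·10° lat → SW at lon -80°, lat 70°.
Square 7, 1: +7·2° lon, +1·1° lat → SW at lon -66°, lat 71°.
Cell spans 2° lon × 1° lat. NE corner is SW corner plus one full cell.
latitude 72.00, longitude -64.00.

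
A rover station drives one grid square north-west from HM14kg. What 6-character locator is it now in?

HM14jh

Longitude subsquare k = 10; −1 → 9 = j.
Latitude subsquare g = 6; +1 → 7 = h.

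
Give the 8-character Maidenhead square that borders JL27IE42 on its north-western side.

JL27ie33

Longitude extended square 4; −1 → 3.
Latitude extended square 2; +1 → 3.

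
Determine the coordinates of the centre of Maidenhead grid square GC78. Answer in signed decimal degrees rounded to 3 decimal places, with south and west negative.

-61.500, -45.000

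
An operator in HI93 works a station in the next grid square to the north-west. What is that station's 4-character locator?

Longitude square 9; −1 → 8.
Latitude square 3; +1 → 4.

HI84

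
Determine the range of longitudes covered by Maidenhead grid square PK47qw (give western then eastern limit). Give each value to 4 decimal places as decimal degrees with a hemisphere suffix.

Field P=15, K=10: +15·20° lon, +10·10° lat → SW at lon 120°, lat 10°.
Square 4, 7: +4·2° lon, +7·1° lat → SW at lon 128°, lat 17°.
Subsquare q=16, w=22: +16·0.0833333° lon, +22·0.0416667° lat → SW at lon 129.333°, lat 17.9167°.
Cell spans 0.0833333° lon × 0.0416667° lat.
west 129.3333° E, east 129.4167° E.

129.3333° E, 129.4167° E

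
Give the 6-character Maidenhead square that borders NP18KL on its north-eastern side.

Longitude subsquare k = 10; +1 → 11 = l.
Latitude subsquare l = 11; +1 → 12 = m.

NP18lm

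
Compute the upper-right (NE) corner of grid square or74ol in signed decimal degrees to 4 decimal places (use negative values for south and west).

84.5000, 115.2500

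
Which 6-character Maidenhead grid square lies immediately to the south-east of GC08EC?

GC08fb

Longitude subsquare e = 4; +1 → 5 = f.
Latitude subsquare c = 2; −1 → 1 = b.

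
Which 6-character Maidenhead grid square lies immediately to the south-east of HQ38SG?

Longitude subsquare s = 18; +1 → 19 = t.
Latitude subsquare g = 6; −1 → 5 = f.

HQ38tf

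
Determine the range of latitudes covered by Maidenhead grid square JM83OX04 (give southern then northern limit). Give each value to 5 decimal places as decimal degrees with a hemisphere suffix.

33.97500° N, 33.97917° N

Field J=9, M=12: +9·20° lon, +12·10° lat → SW at lon 0°, lat 30°.
Square 8, 3: +8·2° lon, +3·1° lat → SW at lon 16°, lat 33°.
Subsquare o=14, x=23: +14·0.0833333° lon, +23·0.0416667° lat → SW at lon 17.1667°, lat 33.9583°.
Extended square 0, 4: +0·0.00833333° lon, +4·0.00416667° lat → SW at lon 17.1667°, lat 33.975°.
Cell spans 0.00833333° lon × 0.00416667° lat.
south 33.97500° N, north 33.97917° N.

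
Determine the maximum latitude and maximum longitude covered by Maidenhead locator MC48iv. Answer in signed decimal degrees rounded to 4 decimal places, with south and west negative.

Field M=12, C=2: +12·20° lon, +2·10° lat → SW at lon 60°, lat -70°.
Square 4, 8: +4·2° lon, +8·1° lat → SW at lon 68°, lat -62°.
Subsquare i=8, v=21: +8·0.0833333° lon, +21·0.0416667° lat → SW at lon 68.6667°, lat -61.125°.
Cell spans 0.0833333° lon × 0.0416667° lat. NE corner is SW corner plus one full cell.
latitude -61.0833, longitude 68.7500.

-61.0833, 68.7500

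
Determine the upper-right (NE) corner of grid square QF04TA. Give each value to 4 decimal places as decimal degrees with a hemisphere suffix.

Field Q=16, F=5: +16·20° lon, +5·10° lat → SW at lon 140°, lat -40°.
Square 0, 4: +0·2° lon, +4·1° lat → SW at lon 140°, lat -36°.
Subsquare t=19, a=0: +19·0.0833333° lon, +0·0.0416667° lat → SW at lon 141.583°, lat -36°.
Cell spans 0.0833333° lon × 0.0416667° lat. NE corner is SW corner plus one full cell.
latitude 35.9583° S, longitude 141.6667° E.

35.9583° S, 141.6667° E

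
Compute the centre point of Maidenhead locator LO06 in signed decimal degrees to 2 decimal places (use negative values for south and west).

Field L=11, O=14: +11·20° lon, +14·10° lat → SW at lon 40°, lat 50°.
Square 0, 6: +0·2° lon, +6·1° lat → SW at lon 40°, lat 56°.
Cell spans 2° lon × 1° lat. Centre is SW corner plus half of each.
latitude 56.50, longitude 41.00.

56.50, 41.00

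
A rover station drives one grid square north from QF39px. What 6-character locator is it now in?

QG30pa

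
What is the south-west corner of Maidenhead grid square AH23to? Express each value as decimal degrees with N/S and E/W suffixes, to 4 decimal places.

Field A=0, H=7: +0·20° lon, +7·10° lat → SW at lon -180°, lat -20°.
Square 2, 3: +2·2° lon, +3·1° lat → SW at lon -176°, lat -17°.
Subsquare t=19, o=14: +19·0.0833333° lon, +14·0.0416667° lat → SW at lon -174.417°, lat -16.4167°.
latitude 16.4167° S, longitude 174.4167° W.

16.4167° S, 174.4167° W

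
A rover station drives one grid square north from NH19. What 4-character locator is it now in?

NI10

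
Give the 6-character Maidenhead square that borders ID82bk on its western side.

ID82ak

Longitude subsquare b = 1; −1 → 0 = a.
The latitude characters are unchanged.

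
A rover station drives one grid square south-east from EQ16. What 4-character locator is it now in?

EQ25

Longitude square 1; +1 → 2.
Latitude square 6; −1 → 5.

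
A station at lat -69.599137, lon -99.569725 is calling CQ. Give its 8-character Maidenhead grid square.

EC00fj16

Add 180° to longitude and 90° to latitude: 80.43027, 20.40086.
Field: lon ⌊80.43027/20⌋ = 4 → E; lat ⌊20.40086/10⌋ = 2 → C.
Square: lon ⌊0.43027/2⌋ = 0; lat ⌊0.40086/1⌋ = 0.
Subsquare: lon ⌊0.43027/0.0833333⌋ = 5 → f; lat ⌊0.40086/0.0416667⌋ = 9 → j.
Extended square: lon ⌊0.01361/0.00833333⌋ = 1; lat ⌊0.02586/0.00416667⌋ = 6.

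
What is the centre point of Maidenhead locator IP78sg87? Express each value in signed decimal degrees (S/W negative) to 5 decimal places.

Field I=8, P=15: +8·20° lon, +15·10° lat → SW at lon -20°, lat 60°.
Square 7, 8: +7·2° lon, +8·1° lat → SW at lon -6°, lat 68°.
Subsquare s=18, g=6: +18·0.0833333° lon, +6·0.0416667° lat → SW at lon -4.5°, lat 68.25°.
Extended square 8, 7: +8·0.00833333° lon, +7·0.00416667° lat → SW at lon -4.43333°, lat 68.2792°.
Cell spans 0.00833333° lon × 0.00416667° lat. Centre is SW corner plus half of each.
latitude 68.28125, longitude -4.42917.

68.28125, -4.42917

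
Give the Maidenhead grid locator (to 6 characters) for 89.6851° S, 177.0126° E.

RA80mh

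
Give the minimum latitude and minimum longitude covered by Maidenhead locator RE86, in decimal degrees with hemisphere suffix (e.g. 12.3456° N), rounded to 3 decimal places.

44.000° S, 176.000° E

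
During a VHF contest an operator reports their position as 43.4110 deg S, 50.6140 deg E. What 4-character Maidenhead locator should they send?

Shift to the Maidenhead origin (180°W, 90°S): lon 230.61, lat 46.59.
Field (20°×10°, letters A–R): lon ⌊230.61/20⌋ = 11 → L; lat ⌊46.59/10⌋ = 4 → E.
Square (2°×1°, digits 0–9): lon ⌊10.61/2⌋ = 5; lat ⌊6.59/1⌋ = 6.

LE56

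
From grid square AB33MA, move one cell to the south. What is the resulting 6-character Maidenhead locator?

AB32mx

Latitude subsquare a = 0; −1 → -1, wraps to 23 = x, carry into square.
Latitude square 3; −1 → 2.
The longitude characters are unchanged.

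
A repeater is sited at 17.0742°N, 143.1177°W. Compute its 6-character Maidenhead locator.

BK87kb

Add 180° to longitude and 90° to latitude: 36.8823, 107.0742.
Field: lon ⌊36.8823/20⌋ = 1 → B; lat ⌊107.0742/10⌋ = 10 → K.
Square: lon ⌊16.8823/2⌋ = 8; lat ⌊7.0742/1⌋ = 7.
Subsquare: lon ⌊0.8823/0.0833333⌋ = 10 → k; lat ⌊0.0742/0.0416667⌋ = 1 → b.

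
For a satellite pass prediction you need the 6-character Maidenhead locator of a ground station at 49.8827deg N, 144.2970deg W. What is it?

BN79uv

Add 180° to longitude and 90° to latitude: 35.7030, 139.8827.
Field: lon ⌊35.7030/20⌋ = 1 → B; lat ⌊139.8827/10⌋ = 13 → N.
Square: lon ⌊15.7030/2⌋ = 7; lat ⌊9.8827/1⌋ = 9.
Subsquare: lon ⌊1.7030/0.0833333⌋ = 20 → u; lat ⌊0.8827/0.0416667⌋ = 21 → v.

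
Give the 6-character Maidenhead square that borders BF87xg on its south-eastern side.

BF97af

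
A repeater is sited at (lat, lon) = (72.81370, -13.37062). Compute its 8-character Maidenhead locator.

IQ32ht55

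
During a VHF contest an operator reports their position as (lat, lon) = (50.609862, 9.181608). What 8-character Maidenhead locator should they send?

Add 180° to longitude and 90° to latitude: 189.18161, 140.60986.
Field (20°×10°, letters A–R): lon ⌊189.18161/20⌋ = 9 → J; lat ⌊140.60986/10⌋ = 14 → O.
Square (2°×1°, digits 0–9): lon ⌊9.18161/2⌋ = 4; lat ⌊0.60986/1⌋ = 0.
Subsquare (5′×2.5′, letters a–x): lon ⌊1.18161/0.0833333⌋ = 14 → o; lat ⌊0.60986/0.0416667⌋ = 14 → o.
Extended square (30″×15″, digits 0–9): lon ⌊0.01494/0.00833333⌋ = 1; lat ⌊0.02653/0.00416667⌋ = 6.

JO40oo16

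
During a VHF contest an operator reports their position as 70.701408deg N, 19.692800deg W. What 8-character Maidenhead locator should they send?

IQ00dq68

Offset from 180°W / 90°S: lon 160.30720°, lat 160.70141°.
Field: lon ⌊160.30720/20⌋ = 8 → I; lat ⌊160.70141/10⌋ = 16 → Q.
Square: lon ⌊0.30720/2⌋ = 0; lat ⌊0.70141/1⌋ = 0.
Subsquare: lon ⌊0.30720/0.0833333⌋ = 3 → d; lat ⌊0.70141/0.0416667⌋ = 16 → q.
Extended square: lon ⌊0.05720/0.00833333⌋ = 6; lat ⌊0.03474/0.00416667⌋ = 8.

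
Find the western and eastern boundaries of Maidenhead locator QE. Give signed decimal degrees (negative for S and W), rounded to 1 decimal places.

Field Q=16, E=4: +16·20° lon, +4·10° lat → SW at lon 140°, lat -50°.
Cell spans 20° lon × 10° lat.
west 140.0, east 160.0.

140.0, 160.0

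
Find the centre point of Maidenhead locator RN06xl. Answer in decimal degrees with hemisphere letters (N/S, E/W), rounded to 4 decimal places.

Field R=17, N=13: +17·20° lon, +13·10° lat → SW at lon 160°, lat 40°.
Square 0, 6: +0·2° lon, +6·1° lat → SW at lon 160°, lat 46°.
Subsquare x=23, l=11: +23·0.0833333° lon, +11·0.0416667° lat → SW at lon 161.917°, lat 46.4583°.
Cell spans 0.0833333° lon × 0.0416667° lat. Centre is SW corner plus half of each.
latitude 46.4792° N, longitude 161.9583° E.

46.4792° N, 161.9583° E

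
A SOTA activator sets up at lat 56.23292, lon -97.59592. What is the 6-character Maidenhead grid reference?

Offset from 180°W / 90°S: lon 82.4041°, lat 146.2329°.
Field (20°×10°, letters A–R): lon ⌊82.4041/20⌋ = 4 → E; lat ⌊146.2329/10⌋ = 14 → O.
Square (2°×1°, digits 0–9): lon ⌊2.4041/2⌋ = 1; lat ⌊6.2329/1⌋ = 6.
Subsquare (5′×2.5′, letters a–x): lon ⌊0.4041/0.0833333⌋ = 4 → e; lat ⌊0.2329/0.0416667⌋ = 5 → f.

EO16ef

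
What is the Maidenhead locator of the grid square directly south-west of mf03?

Longitude square 0; −1 → -1, wraps to 9, carry into field.
Longitude field M = 12; −1 → 11 = L.
Latitude square 3; −1 → 2.

LF92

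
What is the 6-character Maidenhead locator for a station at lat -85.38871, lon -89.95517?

EA54ao

Offset from 180°W / 90°S: lon 90.0448°, lat 4.6113°.
Field: lon ⌊90.0448/20⌋ = 4 → E; lat ⌊4.6113/10⌋ = 0 → A.
Square: lon ⌊10.0448/2⌋ = 5; lat ⌊4.6113/1⌋ = 4.
Subsquare: lon ⌊0.0448/0.0833333⌋ = 0 → a; lat ⌊0.6113/0.0416667⌋ = 14 → o.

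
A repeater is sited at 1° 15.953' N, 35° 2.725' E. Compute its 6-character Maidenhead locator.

KJ71mg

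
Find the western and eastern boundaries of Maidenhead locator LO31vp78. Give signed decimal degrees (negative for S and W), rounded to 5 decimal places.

47.80833, 47.81667

Field L=11, O=14: +11·20° lon, +14·10° lat → SW at lon 40°, lat 50°.
Square 3, 1: +3·2° lon, +1·1° lat → SW at lon 46°, lat 51°.
Subsquare v=21, p=15: +21·0.0833333° lon, +15·0.0416667° lat → SW at lon 47.75°, lat 51.625°.
Extended square 7, 8: +7·0.00833333° lon, +8·0.00416667° lat → SW at lon 47.8083°, lat 51.6583°.
Cell spans 0.00833333° lon × 0.00416667° lat.
west 47.80833, east 47.81667.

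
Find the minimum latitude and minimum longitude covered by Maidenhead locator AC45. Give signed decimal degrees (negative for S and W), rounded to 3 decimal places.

-65.000, -172.000

Field A=0, C=2: +0·20° lon, +2·10° lat → SW at lon -180°, lat -70°.
Square 4, 5: +4·2° lon, +5·1° lat → SW at lon -172°, lat -65°.
latitude -65.000, longitude -172.000.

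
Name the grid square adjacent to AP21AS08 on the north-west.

Longitude extended square 0; −1 → -1, wraps to 9, carry into subsquare.
Longitude subsquare a = 0; −1 → -1, wraps to 23 = x, carry into square.
Longitude square 2; −1 → 1.
Latitude extended square 8; +1 → 9.

AP11xs99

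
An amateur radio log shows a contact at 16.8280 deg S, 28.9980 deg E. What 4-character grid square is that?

KH43

Shift to the Maidenhead origin (180°W, 90°S): lon 209.00, lat 73.17.
Field (20°×10°, letters A–R): 209.00/20 → 10 → K, 73.17/10 → 7 → H; chars KH.
Square (2°×1°, digits 0–9): 9.00/2 → 4, 3.17/1 → 3; chars 43.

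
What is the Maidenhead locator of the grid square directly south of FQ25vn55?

Latitude extended square 5; −1 → 4.
The longitude characters are unchanged.

FQ25vn54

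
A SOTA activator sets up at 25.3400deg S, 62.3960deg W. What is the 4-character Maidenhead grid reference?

FG84

Add 180° to longitude and 90° to latitude: 117.60, 64.66.
Field: 117.60/20 → 5 → F, 64.66/10 → 6 → G; chars FG.
Square: 17.60/2 → 8, 4.66/1 → 4; chars 84.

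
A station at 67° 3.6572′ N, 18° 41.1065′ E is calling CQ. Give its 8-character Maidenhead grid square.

JP97ib24

Add 180° to longitude and 90° to latitude: 198.68511, 157.06095.
Field (20°×10°, letters A–R): 198.68511/20 → 9 → J, 157.06095/10 → 15 → P; chars JP.
Square (2°×1°, digits 0–9): 18.68511/2 → 9, 7.06095/1 → 7; chars 97.
Subsquare (5′×2.5′, letters a–x): 0.68511/0.0833333 → 8 → i, 0.06095/0.0416667 → 1 → b; chars ib.
Extended square (30″×15″, digits 0–9): 0.01844/0.00833333 → 2, 0.01929/0.00416667 → 4; chars 24.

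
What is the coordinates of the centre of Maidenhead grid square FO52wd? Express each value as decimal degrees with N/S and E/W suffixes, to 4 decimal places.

Field F=5, O=14: +5·20° lon, +14·10° lat → SW at lon -80°, lat 50°.
Square 5, 2: +5·2° lon, +2·1° lat → SW at lon -70°, lat 52°.
Subsquare w=22, d=3: +22·0.0833333° lon, +3·0.0416667° lat → SW at lon -68.1667°, lat 52.125°.
Cell spans 0.0833333° lon × 0.0416667° lat. Centre is SW corner plus half of each.
latitude 52.1458° N, longitude 68.1250° W.

52.1458° N, 68.1250° W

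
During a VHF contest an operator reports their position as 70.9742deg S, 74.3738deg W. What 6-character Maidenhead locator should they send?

Shift to the Maidenhead origin (180°W, 90°S): lon 105.6262, lat 19.0258.
Field (20°×10°, letters A–R): 105.6262/20 → 5 → F, 19.0258/10 → 1 → B; chars FB.
Square (2°×1°, digits 0–9): 5.6262/2 → 2, 9.0258/1 → 9; chars 29.
Subsquare (5′×2.5′, letters a–x): 1.6262/0.0833333 → 19 → t, 0.0258/0.0416667 → 0 → a; chars ta.

FB29ta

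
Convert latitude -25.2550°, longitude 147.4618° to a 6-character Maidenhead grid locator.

Add 180° to longitude and 90° to latitude: 327.4618, 64.7450.
Field (20°×10°, letters A–R): 327.4618/20 → 16 → Q, 64.7450/10 → 6 → G; chars QG.
Square (2°×1°, digits 0–9): 7.4618/2 → 3, 4.7450/1 → 4; chars 34.
Subsquare (5′×2.5′, letters a–x): 1.4618/0.0833333 → 17 → r, 0.7450/0.0416667 → 17 → r; chars rr.

QG34rr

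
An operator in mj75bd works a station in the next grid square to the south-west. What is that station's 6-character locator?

MJ75ac

Longitude subsquare b = 1; −1 → 0 = a.
Latitude subsquare d = 3; −1 → 2 = c.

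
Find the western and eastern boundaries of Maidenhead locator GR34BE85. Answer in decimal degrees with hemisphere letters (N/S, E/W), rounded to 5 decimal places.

53.85000° W, 53.84167° W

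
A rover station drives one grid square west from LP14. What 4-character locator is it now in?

Longitude square 1; −1 → 0.
The latitude characters are unchanged.

LP04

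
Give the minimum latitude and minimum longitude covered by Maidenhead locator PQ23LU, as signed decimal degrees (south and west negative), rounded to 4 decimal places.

73.8333, 124.9167

Field P=15, Q=16: +15·20° lon, +16·10° lat → SW at lon 120°, lat 70°.
Square 2, 3: +2·2° lon, +3·1° lat → SW at lon 124°, lat 73°.
Subsquare l=11, u=20: +11·0.0833333° lon, +20·0.0416667° lat → SW at lon 124.917°, lat 73.8333°.
latitude 73.8333, longitude 124.9167.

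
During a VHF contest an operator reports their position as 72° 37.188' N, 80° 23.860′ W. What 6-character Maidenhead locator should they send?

EQ92to

Add 180° to longitude and 90° to latitude: 99.6023, 162.6198.
Field: lon ⌊99.6023/20⌋ = 4 → E; lat ⌊162.6198/10⌋ = 16 → Q.
Square: lon ⌊19.6023/2⌋ = 9; lat ⌊2.6198/1⌋ = 2.
Subsquare: lon ⌊1.6023/0.0833333⌋ = 19 → t; lat ⌊0.6198/0.0416667⌋ = 14 → o.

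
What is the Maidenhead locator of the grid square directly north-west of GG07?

FG98

Longitude square 0; −1 → -1, wraps to 9, carry into field.
Longitude field G = 6; −1 → 5 = F.
Latitude square 7; +1 → 8.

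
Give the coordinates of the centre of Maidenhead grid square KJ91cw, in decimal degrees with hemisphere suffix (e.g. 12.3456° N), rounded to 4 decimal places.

1.9375° N, 38.2083° E

Field K=10, J=9: +10·20° lon, +9·10° lat → SW at lon 20°, lat 0°.
Square 9, 1: +9·2° lon, +1·1° lat → SW at lon 38°, lat 1°.
Subsquare c=2, w=22: +2·0.0833333° lon, +22·0.0416667° lat → SW at lon 38.1667°, lat 1.91667°.
Cell spans 0.0833333° lon × 0.0416667° lat. Centre is SW corner plus half of each.
latitude 1.9375° N, longitude 38.2083° E.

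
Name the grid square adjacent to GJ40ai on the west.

Longitude subsquare a = 0; −1 → -1, wraps to 23 = x, carry into square.
Longitude square 4; −1 → 3.
The latitude characters are unchanged.

GJ30xi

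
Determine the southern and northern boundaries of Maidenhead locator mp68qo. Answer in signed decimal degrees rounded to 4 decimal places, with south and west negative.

68.5833, 68.6250

Field M=12, P=15: +12·20° lon, +15·10° lat → SW at lon 60°, lat 60°.
Square 6, 8: +6·2° lon, +8·1° lat → SW at lon 72°, lat 68°.
Subsquare q=16, o=14: +16·0.0833333° lon, +14·0.0416667° lat → SW at lon 73.3333°, lat 68.5833°.
Cell spans 0.0833333° lon × 0.0416667° lat.
south 68.5833, north 68.6250.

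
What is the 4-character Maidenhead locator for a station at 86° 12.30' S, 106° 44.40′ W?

DA63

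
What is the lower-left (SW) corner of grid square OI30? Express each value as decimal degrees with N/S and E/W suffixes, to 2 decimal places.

Field O=14, I=8: +14·20° lon, +8·10° lat → SW at lon 100°, lat -10°.
Square 3, 0: +3·2° lon, +0·1° lat → SW at lon 106°, lat -10°.
latitude 10.00° S, longitude 106.00° E.

10.00° S, 106.00° E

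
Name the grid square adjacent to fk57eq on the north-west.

FK57dr

Longitude subsquare e = 4; −1 → 3 = d.
Latitude subsquare q = 16; +1 → 17 = r.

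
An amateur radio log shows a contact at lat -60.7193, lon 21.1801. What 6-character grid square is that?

Offset from 180°W / 90°S: lon 201.1801°, lat 29.2807°.
Field: 201.1801/20 → 10 → K, 29.2807/10 → 2 → C; chars KC.
Square: 1.1801/2 → 0, 9.2807/1 → 9; chars 09.
Subsquare: 1.1801/0.0833333 → 14 → o, 0.2807/0.0416667 → 6 → g; chars og.

KC09og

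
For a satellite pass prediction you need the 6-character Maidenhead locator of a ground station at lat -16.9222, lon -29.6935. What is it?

HH53db

Add 180° to longitude and 90° to latitude: 150.3065, 73.0778.
Field: lon ⌊150.3065/20⌋ = 7 → H; lat ⌊73.0778/10⌋ = 7 → H.
Square: lon ⌊10.3065/2⌋ = 5; lat ⌊3.0778/1⌋ = 3.
Subsquare: lon ⌊0.3065/0.0833333⌋ = 3 → d; lat ⌊0.0778/0.0416667⌋ = 1 → b.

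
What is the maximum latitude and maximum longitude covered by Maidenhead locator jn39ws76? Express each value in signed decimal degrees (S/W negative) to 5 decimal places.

Field J=9, N=13: +9·20° lon, +13·10° lat → SW at lon 0°, lat 40°.
Square 3, 9: +3·2° lon, +9·1° lat → SW at lon 6°, lat 49°.
Subsquare w=22, s=18: +22·0.0833333° lon, +18·0.0416667° lat → SW at lon 7.83333°, lat 49.75°.
Extended square 7, 6: +7·0.00833333° lon, +6·0.00416667° lat → SW at lon 7.89167°, lat 49.775°.
Cell spans 0.00833333° lon × 0.00416667° lat. NE corner is SW corner plus one full cell.
latitude 49.77917, longitude 7.90000.

49.77917, 7.90000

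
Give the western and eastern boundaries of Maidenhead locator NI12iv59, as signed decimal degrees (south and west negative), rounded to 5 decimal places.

82.70833, 82.71667

Field N=13, I=8: +13·20° lon, +8·10° lat → SW at lon 80°, lat -10°.
Square 1, 2: +1·2° lon, +2·1° lat → SW at lon 82°, lat -8°.
Subsquare i=8, v=21: +8·0.0833333° lon, +21·0.0416667° lat → SW at lon 82.6667°, lat -7.125°.
Extended square 5, 9: +5·0.00833333° lon, +9·0.00416667° lat → SW at lon 82.7083°, lat -7.0875°.
Cell spans 0.00833333° lon × 0.00416667° lat.
west 82.70833, east 82.71667.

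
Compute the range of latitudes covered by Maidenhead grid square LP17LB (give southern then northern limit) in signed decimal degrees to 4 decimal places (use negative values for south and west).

Field L=11, P=15: +11·20° lon, +15·10° lat → SW at lon 40°, lat 60°.
Square 1, 7: +1·2° lon, +7·1° lat → SW at lon 42°, lat 67°.
Subsquare l=11, b=1: +11·0.0833333° lon, +1·0.0416667° lat → SW at lon 42.9167°, lat 67.0417°.
Cell spans 0.0833333° lon × 0.0416667° lat.
south 67.0417, north 67.0833.

67.0417, 67.0833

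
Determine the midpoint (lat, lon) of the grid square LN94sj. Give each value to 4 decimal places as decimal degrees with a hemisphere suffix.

Field L=11, N=13: +11·20° lon, +13·10° lat → SW at lon 40°, lat 40°.
Square 9, 4: +9·2° lon, +4·1° lat → SW at lon 58°, lat 44°.
Subsquare s=18, j=9: +18·0.0833333° lon, +9·0.0416667° lat → SW at lon 59.5°, lat 44.375°.
Cell spans 0.0833333° lon × 0.0416667° lat. Centre is SW corner plus half of each.
latitude 44.3958° N, longitude 59.5417° E.

44.3958° N, 59.5417° E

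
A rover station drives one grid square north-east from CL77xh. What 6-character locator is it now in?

Longitude subsquare x = 23; +1 → 24, wraps to 0 = a, carry into square.
Longitude square 7; +1 → 8.
Latitude subsquare h = 7; +1 → 8 = i.

CL87ai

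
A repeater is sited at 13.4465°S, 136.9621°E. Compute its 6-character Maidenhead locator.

Add 180° to longitude and 90° to latitude: 316.9621, 76.5535.
Field (20°×10°, letters A–R): 316.9621/20 → 15 → P, 76.5535/10 → 7 → H; chars PH.
Square (2°×1°, digits 0–9): 16.9621/2 → 8, 6.5535/1 → 6; chars 86.
Subsquare (5′×2.5′, letters a–x): 0.9621/0.0833333 → 11 → l, 0.5535/0.0416667 → 13 → n; chars ln.

PH86ln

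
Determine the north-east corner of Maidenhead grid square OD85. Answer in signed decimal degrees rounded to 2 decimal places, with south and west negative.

-54.00, 118.00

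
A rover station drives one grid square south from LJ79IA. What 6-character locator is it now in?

LJ78ix

Latitude subsquare a = 0; −1 → -1, wraps to 23 = x, carry into square.
Latitude square 9; −1 → 8.
The longitude characters are unchanged.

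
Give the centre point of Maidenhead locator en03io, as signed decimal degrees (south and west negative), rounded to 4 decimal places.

Field E=4, N=13: +4·20° lon, +13·10° lat → SW at lon -100°, lat 40°.
Square 0, 3: +0·2° lon, +3·1° lat → SW at lon -100°, lat 43°.
Subsquare i=8, o=14: +8·0.0833333° lon, +14·0.0416667° lat → SW at lon -99.3333°, lat 43.5833°.
Cell spans 0.0833333° lon × 0.0416667° lat. Centre is SW corner plus half of each.
latitude 43.6042, longitude -99.2917.

43.6042, -99.2917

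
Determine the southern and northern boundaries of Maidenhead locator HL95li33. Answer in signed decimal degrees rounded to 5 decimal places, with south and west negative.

25.34583, 25.35000

Field H=7, L=11: +7·20° lon, +11·10° lat → SW at lon -40°, lat 20°.
Square 9, 5: +9·2° lon, +5·1° lat → SW at lon -22°, lat 25°.
Subsquare l=11, i=8: +11·0.0833333° lon, +8·0.0416667° lat → SW at lon -21.0833°, lat 25.3333°.
Extended square 3, 3: +3·0.00833333° lon, +3·0.00416667° lat → SW at lon -21.0583°, lat 25.3458°.
Cell spans 0.00833333° lon × 0.00416667° lat.
south 25.34583, north 25.35000.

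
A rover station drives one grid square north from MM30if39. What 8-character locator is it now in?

MM30ig30

Latitude extended square 9; +1 → 10, wraps to 0, carry into subsquare.
Latitude subsquare f = 5; +1 → 6 = g.
The longitude characters are unchanged.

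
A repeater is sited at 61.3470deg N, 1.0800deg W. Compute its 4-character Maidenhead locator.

Offset from 180°W / 90°S: lon 178.92°, lat 151.35°.
Field (20°×10°, letters A–R): lon ⌊178.92/20⌋ = 8 → I; lat ⌊151.35/10⌋ = 15 → P.
Square (2°×1°, digits 0–9): lon ⌊18.92/2⌋ = 9; lat ⌊1.35/1⌋ = 1.

IP91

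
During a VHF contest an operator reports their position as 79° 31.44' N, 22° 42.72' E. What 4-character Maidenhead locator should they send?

KQ19

Offset from 180°W / 90°S: lon 202.71°, lat 169.52°.
Field: lon ⌊202.71/20⌋ = 10 → K; lat ⌊169.52/10⌋ = 16 → Q.
Square: lon ⌊2.71/2⌋ = 1; lat ⌊9.52/1⌋ = 9.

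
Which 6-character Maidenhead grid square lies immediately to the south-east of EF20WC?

EF20xb

Longitude subsquare w = 22; +1 → 23 = x.
Latitude subsquare c = 2; −1 → 1 = b.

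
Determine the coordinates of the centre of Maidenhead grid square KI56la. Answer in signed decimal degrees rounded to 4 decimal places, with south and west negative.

-3.9792, 30.9583

Field K=10, I=8: +10·20° lon, +8·10° lat → SW at lon 20°, lat -10°.
Square 5, 6: +5·2° lon, +6·1° lat → SW at lon 30°, lat -4°.
Subsquare l=11, a=0: +11·0.0833333° lon, +0·0.0416667° lat → SW at lon 30.9167°, lat -4°.
Cell spans 0.0833333° lon × 0.0416667° lat. Centre is SW corner plus half of each.
latitude -3.9792, longitude 30.9583.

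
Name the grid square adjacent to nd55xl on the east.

Longitude subsquare x = 23; +1 → 24, wraps to 0 = a, carry into square.
Longitude square 5; +1 → 6.
The latitude characters are unchanged.

ND65al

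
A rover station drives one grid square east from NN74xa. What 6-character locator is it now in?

NN84aa

Longitude subsquare x = 23; +1 → 24, wraps to 0 = a, carry into square.
Longitude square 7; +1 → 8.
The latitude characters are unchanged.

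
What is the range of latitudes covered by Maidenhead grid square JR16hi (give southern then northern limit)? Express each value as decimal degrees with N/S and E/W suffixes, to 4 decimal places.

Field J=9, R=17: +9·20° lon, +17·10° lat → SW at lon 0°, lat 80°.
Square 1, 6: +1·2° lon, +6·1° lat → SW at lon 2°, lat 86°.
Subsquare h=7, i=8: +7·0.0833333° lon, +8·0.0416667° lat → SW at lon 2.58333°, lat 86.3333°.
Cell spans 0.0833333° lon × 0.0416667° lat.
south 86.3333° N, north 86.3750° N.

86.3333° N, 86.3750° N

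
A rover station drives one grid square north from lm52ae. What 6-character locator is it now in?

Latitude subsquare e = 4; +1 → 5 = f.
The longitude characters are unchanged.

LM52af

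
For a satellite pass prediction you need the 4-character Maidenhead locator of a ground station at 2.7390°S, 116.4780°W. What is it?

Shift to the Maidenhead origin (180°W, 90°S): lon 63.52, lat 87.26.
Field: lon ⌊63.52/20⌋ = 3 → D; lat ⌊87.26/10⌋ = 8 → I.
Square: lon ⌊3.52/2⌋ = 1; lat ⌊7.26/1⌋ = 7.

DI17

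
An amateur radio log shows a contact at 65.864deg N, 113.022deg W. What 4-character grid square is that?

DP35

Shift to the Maidenhead origin (180°W, 90°S): lon 66.98, lat 155.86.
Field: 66.98/20 → 3 → D, 155.86/10 → 15 → P; chars DP.
Square: 6.98/2 → 3, 5.86/1 → 5; chars 35.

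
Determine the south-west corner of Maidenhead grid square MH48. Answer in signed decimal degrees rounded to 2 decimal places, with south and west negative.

-12.00, 68.00

Field M=12, H=7: +12·20° lon, +7·10° lat → SW at lon 60°, lat -20°.
Square 4, 8: +4·2° lon, +8·1° lat → SW at lon 68°, lat -12°.
latitude -12.00, longitude 68.00.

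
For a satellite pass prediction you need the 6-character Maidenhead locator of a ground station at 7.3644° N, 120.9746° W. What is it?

Offset from 180°W / 90°S: lon 59.0254°, lat 97.3644°.
Field (20°×10°, letters A–R): lon ⌊59.0254/20⌋ = 2 → C; lat ⌊97.3644/10⌋ = 9 → J.
Square (2°×1°, digits 0–9): lon ⌊19.0254/2⌋ = 9; lat ⌊7.3644/1⌋ = 7.
Subsquare (5′×2.5′, letters a–x): lon ⌊1.0254/0.0833333⌋ = 12 → m; lat ⌊0.3644/0.0416667⌋ = 8 → i.

CJ97mi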